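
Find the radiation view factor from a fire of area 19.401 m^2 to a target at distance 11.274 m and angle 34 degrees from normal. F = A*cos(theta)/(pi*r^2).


cos(34 deg) = 0.82904
pi*r^2 = 399.31
F = 19.401 * 0.82904 / 399.31 = 0.040280

0.040280


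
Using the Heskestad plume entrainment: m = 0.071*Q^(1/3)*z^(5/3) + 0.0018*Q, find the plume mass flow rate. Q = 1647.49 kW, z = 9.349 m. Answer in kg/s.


Q^(1/3) = 11.811
z^(5/3) = 41.490
First term = 0.071 * 11.811 * 41.490 = 34.792
Second term = 0.0018 * 1647.49 = 2.9655
m = 37.757 kg/s

37.757 kg/s


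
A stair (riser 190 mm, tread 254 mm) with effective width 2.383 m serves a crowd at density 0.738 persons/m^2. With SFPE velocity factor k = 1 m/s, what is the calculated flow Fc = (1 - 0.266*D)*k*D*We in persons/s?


1 - 0.266*D = 1 - 0.266*0.738 = 0.80369
Fs = 0.80369 * 1 * 0.738 = 0.59312 persons/(s*m)
Fc = 0.59312 * 2.383 = 1.4134 persons/s

1.4134 persons/s


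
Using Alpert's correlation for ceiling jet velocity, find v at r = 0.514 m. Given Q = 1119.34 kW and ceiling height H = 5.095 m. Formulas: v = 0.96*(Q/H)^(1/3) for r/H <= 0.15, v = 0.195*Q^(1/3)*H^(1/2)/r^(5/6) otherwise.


r/H = 0.514 / 5.095 = 0.10088
r/H <= 0.15, so v = 0.96*(Q/H)^(1/3)
Q/H = 219.69
(Q/H)^(1/3) = 6.0340
v = 0.96 * 6.0340 = 5.7926 m/s

5.7926 m/s


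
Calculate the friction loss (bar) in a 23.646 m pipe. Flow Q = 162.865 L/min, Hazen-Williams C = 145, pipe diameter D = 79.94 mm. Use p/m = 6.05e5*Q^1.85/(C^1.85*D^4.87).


Q^1.85 = 12356
C^1.85 = 9966.2
D^4.87 = 1.8470e+09
p/m = 0.00040611 bar/m
p_total = 0.00040611 * 23.646 = 0.0096029 bar

0.0096029 bar


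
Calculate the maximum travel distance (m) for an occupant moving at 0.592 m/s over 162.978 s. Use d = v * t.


d = 0.592 * 162.978 = 96.483 m

96.483 m


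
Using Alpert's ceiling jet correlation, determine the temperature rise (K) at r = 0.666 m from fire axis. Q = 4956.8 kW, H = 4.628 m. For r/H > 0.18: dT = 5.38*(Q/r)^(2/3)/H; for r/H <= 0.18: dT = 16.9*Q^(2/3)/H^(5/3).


r/H = 0.666 / 4.628 = 0.14391
r/H <= 0.18, so dT = 16.9*Q^(2/3)/H^(5/3)
Q^(2/3) = 290.72
H^(5/3) = 12.853
dT = 16.9 * 290.72 / 12.853 = 382.27 K

382.27 K


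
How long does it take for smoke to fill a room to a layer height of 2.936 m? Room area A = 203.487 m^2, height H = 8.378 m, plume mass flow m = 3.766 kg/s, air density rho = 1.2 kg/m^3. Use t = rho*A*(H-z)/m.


H - z = 5.442 m
t = 1.2 * 203.487 * 5.442 / 3.766 = 352.85 s

352.85 s


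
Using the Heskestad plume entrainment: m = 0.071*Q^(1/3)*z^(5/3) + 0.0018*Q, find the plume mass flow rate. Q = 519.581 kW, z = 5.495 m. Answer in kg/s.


Q^(1/3) = 8.0393
z^(5/3) = 17.111
First term = 0.071 * 8.0393 * 17.111 = 9.7669
Second term = 0.0018 * 519.581 = 0.93525
m = 10.702 kg/s

10.702 kg/s


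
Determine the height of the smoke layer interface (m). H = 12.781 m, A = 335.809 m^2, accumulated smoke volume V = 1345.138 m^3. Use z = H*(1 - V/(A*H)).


V/(A*H) = 0.31341
1 - 0.31341 = 0.68659
z = 12.781 * 0.68659 = 8.7753 m

8.7753 m


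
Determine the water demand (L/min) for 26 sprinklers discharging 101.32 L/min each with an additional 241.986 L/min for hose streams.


Sprinkler demand = 26 * 101.32 = 2634.32 L/min
Total = 2634.32 + 241.986 = 2876.306 L/min

2876.306 L/min


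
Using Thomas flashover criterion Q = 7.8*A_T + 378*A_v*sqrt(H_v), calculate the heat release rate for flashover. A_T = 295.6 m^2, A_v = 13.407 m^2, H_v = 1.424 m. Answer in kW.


7.8*A_T = 2305.68
sqrt(H_v) = 1.1933
378*A_v*sqrt(H_v) = 6047.5
Q = 2305.68 + 6047.5 = 8353.2 kW

8353.2 kW


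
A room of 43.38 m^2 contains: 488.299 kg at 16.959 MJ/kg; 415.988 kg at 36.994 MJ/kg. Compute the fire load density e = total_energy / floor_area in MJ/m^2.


Total energy = 488.299*16.959 + 415.988*36.994
= 8281.063 + 15389.06
= 23670.12 MJ
e = 23670.12 / 43.38 = 545.65 MJ/m^2

545.65 MJ/m^2


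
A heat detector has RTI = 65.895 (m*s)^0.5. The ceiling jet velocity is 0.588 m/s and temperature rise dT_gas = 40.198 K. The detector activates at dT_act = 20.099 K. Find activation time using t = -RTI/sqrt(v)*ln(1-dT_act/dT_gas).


dT_act/dT_gas = 0.5
ln(1 - 0.5) = -0.69315
t = -65.895 / sqrt(0.588) * -0.69315 = 59.565 s

59.565 s


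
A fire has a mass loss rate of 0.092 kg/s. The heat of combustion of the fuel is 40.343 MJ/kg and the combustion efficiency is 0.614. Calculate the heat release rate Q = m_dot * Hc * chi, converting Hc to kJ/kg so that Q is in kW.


Hc = 40.343 MJ/kg = 40.343 * 1000 kJ/kg = 40343 kJ/kg
Q = 0.092 kg/s * 40343 kJ/kg * 0.614 = 2278.9 kW

2278.9 kW


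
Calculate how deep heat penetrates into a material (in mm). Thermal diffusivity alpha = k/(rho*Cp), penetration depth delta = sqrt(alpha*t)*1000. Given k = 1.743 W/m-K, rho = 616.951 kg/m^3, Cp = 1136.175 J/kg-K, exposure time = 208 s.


alpha = 1.743 / (616.951 * 1136.175) = 2.4866e-06 m^2/s
alpha * t = 0.00051721
delta = sqrt(0.00051721) * 1000 = 22.742 mm

22.742 mm


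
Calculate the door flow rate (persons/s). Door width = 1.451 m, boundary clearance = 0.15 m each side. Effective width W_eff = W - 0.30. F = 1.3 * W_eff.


W_eff = 1.451 - 0.30 = 1.151 m
F = 1.3 * 1.151 = 1.4963 persons/s

1.4963 persons/s


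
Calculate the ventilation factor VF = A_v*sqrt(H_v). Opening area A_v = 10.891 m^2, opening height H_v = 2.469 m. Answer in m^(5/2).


sqrt(H_v) = 1.5713
VF = 10.891 * 1.5713 = 17.113 m^(5/2)

17.113 m^(5/2)


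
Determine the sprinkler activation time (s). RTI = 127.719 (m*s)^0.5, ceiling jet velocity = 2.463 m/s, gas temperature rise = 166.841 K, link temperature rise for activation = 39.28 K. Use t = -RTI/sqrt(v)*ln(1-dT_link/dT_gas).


dT_link/dT_gas = 0.23543
ln(1 - 0.23543) = -0.26845
t = -127.719 / sqrt(2.463) * -0.26845 = 21.846 s

21.846 s


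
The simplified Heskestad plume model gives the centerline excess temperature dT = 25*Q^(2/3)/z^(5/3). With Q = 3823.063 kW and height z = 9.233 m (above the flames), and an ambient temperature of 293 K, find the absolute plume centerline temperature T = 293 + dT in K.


Q^(2/3) = 244.50
z^(5/3) = 40.635
dT = 25 * 244.50 / 40.635 = 150.42 K
T = 293 + 150.42 = 443.42 K

443.42 K


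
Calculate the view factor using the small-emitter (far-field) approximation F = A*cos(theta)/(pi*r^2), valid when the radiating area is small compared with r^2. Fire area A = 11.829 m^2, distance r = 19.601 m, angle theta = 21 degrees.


cos(21 deg) = 0.93358
pi*r^2 = 1207.0
F = 11.829 * 0.93358 / 1207.0 = 0.0091494

0.0091494


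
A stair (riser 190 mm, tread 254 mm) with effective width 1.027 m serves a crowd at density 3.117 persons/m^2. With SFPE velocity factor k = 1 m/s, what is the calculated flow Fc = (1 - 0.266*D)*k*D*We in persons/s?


1 - 0.266*D = 1 - 0.266*3.117 = 0.17088
Fs = 0.17088 * 1 * 3.117 = 0.53263 persons/(s*m)
Fc = 0.53263 * 1.027 = 0.54701 persons/s

0.54701 persons/s


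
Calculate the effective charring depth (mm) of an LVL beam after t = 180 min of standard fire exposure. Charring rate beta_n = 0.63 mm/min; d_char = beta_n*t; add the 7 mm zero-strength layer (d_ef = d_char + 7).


d_char = 0.63 * 180 = 113.4 mm
d_ef = 113.4 + 1.0*7 = 120.4 mm

120.4 mm


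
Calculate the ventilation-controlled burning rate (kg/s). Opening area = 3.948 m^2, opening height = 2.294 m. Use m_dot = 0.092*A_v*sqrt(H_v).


sqrt(H_v) = 1.5146
m_dot = 0.092 * 3.948 * 1.5146 = 0.55013 kg/s

0.55013 kg/s


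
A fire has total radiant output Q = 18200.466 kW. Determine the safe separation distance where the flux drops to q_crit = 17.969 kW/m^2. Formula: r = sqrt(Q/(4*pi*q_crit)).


4*pi*q_crit = 225.81
Q/(4*pi*q_crit) = 80.603
r = sqrt(80.603) = 8.9779 m

8.9779 m


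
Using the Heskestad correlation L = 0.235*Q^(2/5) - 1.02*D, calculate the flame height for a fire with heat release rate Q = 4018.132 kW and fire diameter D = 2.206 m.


Q^(2/5) = 27.645
0.235 * Q^(2/5) = 6.4965
1.02 * D = 2.2501
L = 4.2464 m

4.2464 m


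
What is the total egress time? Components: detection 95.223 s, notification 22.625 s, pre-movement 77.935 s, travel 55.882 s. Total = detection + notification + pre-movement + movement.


Total = 95.223 + 22.625 + 77.935 + 55.882 = 251.665 s

251.665 s


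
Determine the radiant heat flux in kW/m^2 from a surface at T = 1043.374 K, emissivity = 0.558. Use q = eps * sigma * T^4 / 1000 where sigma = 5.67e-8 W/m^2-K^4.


T^4 = 1.1851e+12
q = 0.558 * 5.67e-8 * 1.1851e+12 / 1000 = 37.495 kW/m^2

37.495 kW/m^2


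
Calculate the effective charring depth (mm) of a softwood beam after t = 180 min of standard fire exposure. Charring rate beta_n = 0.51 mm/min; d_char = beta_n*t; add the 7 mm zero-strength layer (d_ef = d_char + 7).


d_char = 0.51 * 180 = 91.8 mm
d_ef = 91.8 + 1.0*7 = 98.8 mm

98.8 mm


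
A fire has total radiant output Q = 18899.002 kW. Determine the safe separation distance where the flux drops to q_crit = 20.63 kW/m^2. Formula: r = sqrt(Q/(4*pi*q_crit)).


4*pi*q_crit = 259.24
Q/(4*pi*q_crit) = 72.900
r = sqrt(72.900) = 8.5382 m

8.5382 m


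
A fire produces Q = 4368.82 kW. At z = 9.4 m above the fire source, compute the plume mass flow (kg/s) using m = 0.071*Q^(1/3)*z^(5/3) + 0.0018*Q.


Q^(1/3) = 16.348
z^(5/3) = 41.868
First term = 0.071 * 16.348 * 41.868 = 48.595
Second term = 0.0018 * 4368.82 = 7.8639
m = 56.459 kg/s

56.459 kg/s


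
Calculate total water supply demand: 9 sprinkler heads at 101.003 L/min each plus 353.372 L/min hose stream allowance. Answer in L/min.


Sprinkler demand = 9 * 101.003 = 909.027 L/min
Total = 909.027 + 353.372 = 1262.399 L/min

1262.399 L/min


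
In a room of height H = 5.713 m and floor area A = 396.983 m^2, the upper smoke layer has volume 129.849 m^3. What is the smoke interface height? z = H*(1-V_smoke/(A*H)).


V/(A*H) = 0.057254
1 - 0.057254 = 0.94275
z = 5.713 * 0.94275 = 5.3859 m

5.3859 m


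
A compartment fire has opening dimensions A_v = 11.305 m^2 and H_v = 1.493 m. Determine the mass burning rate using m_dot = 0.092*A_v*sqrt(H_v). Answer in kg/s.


sqrt(H_v) = 1.2219
m_dot = 0.092 * 11.305 * 1.2219 = 1.2708 kg/s

1.2708 kg/s


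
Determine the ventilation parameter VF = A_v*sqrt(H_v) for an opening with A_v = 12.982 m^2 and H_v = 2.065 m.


sqrt(H_v) = 1.4370
VF = 12.982 * 1.4370 = 18.655 m^(5/2)

18.655 m^(5/2)


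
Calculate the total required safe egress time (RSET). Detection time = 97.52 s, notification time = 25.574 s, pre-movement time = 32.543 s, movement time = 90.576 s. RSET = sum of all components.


Total = 97.52 + 25.574 + 32.543 + 90.576 = 246.213 s

246.213 s


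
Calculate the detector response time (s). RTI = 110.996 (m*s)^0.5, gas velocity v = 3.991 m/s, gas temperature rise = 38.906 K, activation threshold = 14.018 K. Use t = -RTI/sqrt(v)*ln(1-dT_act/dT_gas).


dT_act/dT_gas = 0.36030
ln(1 - 0.36030) = -0.44676
t = -110.996 / sqrt(3.991) * -0.44676 = 24.822 s

24.822 s


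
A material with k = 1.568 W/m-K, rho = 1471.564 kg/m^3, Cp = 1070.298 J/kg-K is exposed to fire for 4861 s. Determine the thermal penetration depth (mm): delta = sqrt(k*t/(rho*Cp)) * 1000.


alpha = 1.568 / (1471.564 * 1070.298) = 9.9555e-07 m^2/s
alpha * t = 0.0048394
delta = sqrt(0.0048394) * 1000 = 69.565 mm

69.565 mm


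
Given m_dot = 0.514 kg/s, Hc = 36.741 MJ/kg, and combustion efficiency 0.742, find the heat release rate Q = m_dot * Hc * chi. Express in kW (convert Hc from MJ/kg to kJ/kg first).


Hc = 36.741 MJ/kg = 36.741 * 1000 kJ/kg = 36741 kJ/kg
Q = 0.514 kg/s * 36741 kJ/kg * 0.742 = 14013 kW

14013 kW


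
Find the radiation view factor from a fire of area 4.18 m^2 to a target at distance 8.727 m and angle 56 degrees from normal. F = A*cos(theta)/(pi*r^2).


cos(56 deg) = 0.55919
pi*r^2 = 239.27
F = 4.18 * 0.55919 / 239.27 = 0.0097692

0.0097692


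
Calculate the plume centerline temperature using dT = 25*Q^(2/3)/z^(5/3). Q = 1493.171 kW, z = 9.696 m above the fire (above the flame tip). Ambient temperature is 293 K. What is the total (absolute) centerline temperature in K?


Q^(2/3) = 130.64
z^(5/3) = 44.088
dT = 25 * 130.64 / 44.088 = 74.078 K
T = 293 + 74.078 = 367.08 K

367.08 K


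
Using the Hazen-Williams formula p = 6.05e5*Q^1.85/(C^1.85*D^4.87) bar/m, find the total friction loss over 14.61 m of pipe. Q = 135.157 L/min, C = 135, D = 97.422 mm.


Q^1.85 = 8750.9
C^1.85 = 8732.1
D^4.87 = 4.8390e+09
p/m = 0.00012529 bar/m
p_total = 0.00012529 * 14.61 = 0.0018305 bar

0.0018305 bar


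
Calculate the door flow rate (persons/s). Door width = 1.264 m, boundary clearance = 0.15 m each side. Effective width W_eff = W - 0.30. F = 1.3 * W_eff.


W_eff = 1.264 - 0.30 = 0.964 m
F = 1.3 * 0.964 = 1.2532 persons/s

1.2532 persons/s


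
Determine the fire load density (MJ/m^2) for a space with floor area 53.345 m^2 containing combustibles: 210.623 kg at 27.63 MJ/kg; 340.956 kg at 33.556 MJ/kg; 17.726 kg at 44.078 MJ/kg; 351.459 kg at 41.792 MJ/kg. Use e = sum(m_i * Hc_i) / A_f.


Total energy = 210.623*27.63 + 340.956*33.556 + 17.726*44.078 + 351.459*41.792
= 5819.513 + 11441.12 + 781.3266 + 14688.17
= 32730.13 MJ
e = 32730.13 / 53.345 = 613.56 MJ/m^2

613.56 MJ/m^2


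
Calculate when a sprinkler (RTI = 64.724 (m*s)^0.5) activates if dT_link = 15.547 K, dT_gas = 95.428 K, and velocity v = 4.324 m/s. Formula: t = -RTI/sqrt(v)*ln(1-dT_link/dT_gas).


dT_link/dT_gas = 0.16292
ln(1 - 0.16292) = -0.17783
t = -64.724 / sqrt(4.324) * -0.17783 = 5.5353 s

5.5353 s


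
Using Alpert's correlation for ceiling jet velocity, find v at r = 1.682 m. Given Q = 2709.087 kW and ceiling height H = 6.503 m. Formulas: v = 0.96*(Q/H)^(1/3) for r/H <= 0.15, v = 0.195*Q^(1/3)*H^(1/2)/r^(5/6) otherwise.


r/H = 1.682 / 6.503 = 0.25865
r/H > 0.15, so v = 0.195*Q^(1/3)*H^(1/2)/r^(5/6)
Q^(1/3) = 13.940
H^(1/2) = 2.5501
r^(5/6) = 1.5424
v = 0.195 * 13.940 * 2.5501 / 1.5424 = 4.4945 m/s

4.4945 m/s


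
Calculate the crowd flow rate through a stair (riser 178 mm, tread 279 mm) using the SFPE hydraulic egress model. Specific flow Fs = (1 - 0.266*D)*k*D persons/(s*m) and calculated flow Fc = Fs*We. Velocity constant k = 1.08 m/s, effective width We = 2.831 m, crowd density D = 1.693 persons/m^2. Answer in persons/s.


1 - 0.266*D = 1 - 0.266*1.693 = 0.54966
Fs = 0.54966 * 1.08 * 1.693 = 1.0050 persons/(s*m)
Fc = 1.0050 * 2.831 = 2.8452 persons/s

2.8452 persons/s


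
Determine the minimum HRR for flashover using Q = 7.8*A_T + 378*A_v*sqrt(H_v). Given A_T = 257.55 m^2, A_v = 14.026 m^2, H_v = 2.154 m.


7.8*A_T = 2008.89
sqrt(H_v) = 1.4677
378*A_v*sqrt(H_v) = 7781.2
Q = 2008.89 + 7781.2 = 9790.1 kW

9790.1 kW


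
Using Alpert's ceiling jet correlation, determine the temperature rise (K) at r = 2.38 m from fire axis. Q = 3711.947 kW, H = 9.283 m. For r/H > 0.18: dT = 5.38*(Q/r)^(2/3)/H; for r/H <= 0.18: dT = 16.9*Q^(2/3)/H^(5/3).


r/H = 2.38 / 9.283 = 0.25638
r/H > 0.18, so dT = 5.38*(Q/r)^(2/3)/H
Q/r = 1559.6
(Q/r)^(2/3) = 134.49
dT = 5.38 * 134.49 / 9.283 = 77.943 K

77.943 K


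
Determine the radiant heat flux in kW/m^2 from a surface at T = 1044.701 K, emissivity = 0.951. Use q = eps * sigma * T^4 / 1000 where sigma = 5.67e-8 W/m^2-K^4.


T^4 = 1.1912e+12
q = 0.951 * 5.67e-8 * 1.1912e+12 / 1000 = 64.229 kW/m^2

64.229 kW/m^2


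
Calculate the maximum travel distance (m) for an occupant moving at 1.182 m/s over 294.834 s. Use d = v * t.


d = 1.182 * 294.834 = 348.49 m

348.49 m


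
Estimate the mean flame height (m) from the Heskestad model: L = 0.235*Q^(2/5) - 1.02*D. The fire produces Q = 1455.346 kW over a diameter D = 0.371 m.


Q^(2/5) = 18.416
0.235 * Q^(2/5) = 4.3277
1.02 * D = 0.37842
L = 3.9493 m

3.9493 m


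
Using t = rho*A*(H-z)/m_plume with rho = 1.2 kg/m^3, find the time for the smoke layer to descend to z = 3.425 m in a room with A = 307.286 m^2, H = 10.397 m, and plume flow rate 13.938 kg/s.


H - z = 6.972 m
t = 1.2 * 307.286 * 6.972 / 13.938 = 184.45 s

184.45 s


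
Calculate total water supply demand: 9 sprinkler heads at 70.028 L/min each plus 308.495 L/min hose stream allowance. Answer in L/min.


Sprinkler demand = 9 * 70.028 = 630.252 L/min
Total = 630.252 + 308.495 = 938.747 L/min

938.747 L/min


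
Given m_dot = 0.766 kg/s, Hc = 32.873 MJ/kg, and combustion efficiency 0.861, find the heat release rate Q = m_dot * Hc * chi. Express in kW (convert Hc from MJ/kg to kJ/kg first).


Hc = 32.873 MJ/kg = 32.873 * 1000 kJ/kg = 32873 kJ/kg
Q = 0.766 kg/s * 32873 kJ/kg * 0.861 = 21681 kW

21681 kW


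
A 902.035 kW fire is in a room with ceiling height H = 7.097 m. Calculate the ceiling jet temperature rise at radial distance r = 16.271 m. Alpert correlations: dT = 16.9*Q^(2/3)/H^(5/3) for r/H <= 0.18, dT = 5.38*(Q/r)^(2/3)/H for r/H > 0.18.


r/H = 16.271 / 7.097 = 2.2927
r/H > 0.18, so dT = 5.38*(Q/r)^(2/3)/H
Q/r = 55.438
(Q/r)^(2/3) = 14.539
dT = 5.38 * 14.539 / 7.097 = 11.022 K

11.022 K


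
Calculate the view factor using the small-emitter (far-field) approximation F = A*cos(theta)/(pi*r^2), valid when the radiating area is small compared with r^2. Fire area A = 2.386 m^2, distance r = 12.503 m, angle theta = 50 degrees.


cos(50 deg) = 0.64279
pi*r^2 = 491.11
F = 2.386 * 0.64279 / 491.11 = 0.0031229

0.0031229


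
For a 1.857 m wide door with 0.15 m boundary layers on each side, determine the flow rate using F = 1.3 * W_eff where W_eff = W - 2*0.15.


W_eff = 1.857 - 0.30 = 1.557 m
F = 1.3 * 1.557 = 2.0241 persons/s

2.0241 persons/s


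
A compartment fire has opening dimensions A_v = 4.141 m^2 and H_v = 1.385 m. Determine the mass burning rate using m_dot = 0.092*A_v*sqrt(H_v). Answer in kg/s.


sqrt(H_v) = 1.1769
m_dot = 0.092 * 4.141 * 1.1769 = 0.44835 kg/s

0.44835 kg/s


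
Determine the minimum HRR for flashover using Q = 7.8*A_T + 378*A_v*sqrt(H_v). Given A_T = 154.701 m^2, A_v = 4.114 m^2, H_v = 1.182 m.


7.8*A_T = 1206.7
sqrt(H_v) = 1.0872
378*A_v*sqrt(H_v) = 1690.7
Q = 1206.7 + 1690.7 = 2897.4 kW

2897.4 kW


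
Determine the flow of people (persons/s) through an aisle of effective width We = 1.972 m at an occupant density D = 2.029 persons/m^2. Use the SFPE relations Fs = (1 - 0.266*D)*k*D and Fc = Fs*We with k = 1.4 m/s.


1 - 0.266*D = 1 - 0.266*2.029 = 0.46029
Fs = 0.46029 * 1.4 * 2.029 = 1.3075 persons/(s*m)
Fc = 1.3075 * 1.972 = 2.5784 persons/s

2.5784 persons/s


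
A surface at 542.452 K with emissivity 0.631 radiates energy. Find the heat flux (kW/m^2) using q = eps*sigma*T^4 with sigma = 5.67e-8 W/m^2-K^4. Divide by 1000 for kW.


T^4 = 8.6586e+10
q = 0.631 * 5.67e-8 * 8.6586e+10 / 1000 = 3.0978 kW/m^2

3.0978 kW/m^2


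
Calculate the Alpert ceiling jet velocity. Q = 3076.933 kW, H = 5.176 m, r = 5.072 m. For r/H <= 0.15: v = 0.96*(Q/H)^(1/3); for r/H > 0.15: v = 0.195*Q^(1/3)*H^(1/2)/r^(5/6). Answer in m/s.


r/H = 5.072 / 5.176 = 0.97991
r/H > 0.15, so v = 0.195*Q^(1/3)*H^(1/2)/r^(5/6)
Q^(1/3) = 14.545
H^(1/2) = 2.2751
r^(5/6) = 3.8695
v = 0.195 * 14.545 * 2.2751 / 3.8695 = 1.6676 m/s

1.6676 m/s


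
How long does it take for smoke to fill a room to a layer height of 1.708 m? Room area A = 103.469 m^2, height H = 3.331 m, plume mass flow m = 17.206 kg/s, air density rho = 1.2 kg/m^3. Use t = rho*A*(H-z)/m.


H - z = 1.623 m
t = 1.2 * 103.469 * 1.623 / 17.206 = 11.712 s

11.712 s


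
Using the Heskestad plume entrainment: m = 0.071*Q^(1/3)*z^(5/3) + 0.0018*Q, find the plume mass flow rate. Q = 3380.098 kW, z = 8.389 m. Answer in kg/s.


Q^(1/3) = 15.008
z^(5/3) = 34.635
First term = 0.071 * 15.008 * 34.635 = 36.905
Second term = 0.0018 * 3380.098 = 6.0842
m = 42.989 kg/s

42.989 kg/s


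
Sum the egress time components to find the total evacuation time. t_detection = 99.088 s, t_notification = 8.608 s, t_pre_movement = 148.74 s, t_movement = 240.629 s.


Total = 99.088 + 8.608 + 148.74 + 240.629 = 497.065 s

497.065 s


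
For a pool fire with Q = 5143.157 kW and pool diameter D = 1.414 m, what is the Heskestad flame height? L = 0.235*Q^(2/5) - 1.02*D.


Q^(2/5) = 30.513
0.235 * Q^(2/5) = 7.1707
1.02 * D = 1.4423
L = 5.7284 m

5.7284 m


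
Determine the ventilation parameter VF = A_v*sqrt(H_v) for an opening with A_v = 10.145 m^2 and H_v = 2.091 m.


sqrt(H_v) = 1.4460
VF = 10.145 * 1.4460 = 14.670 m^(5/2)

14.670 m^(5/2)


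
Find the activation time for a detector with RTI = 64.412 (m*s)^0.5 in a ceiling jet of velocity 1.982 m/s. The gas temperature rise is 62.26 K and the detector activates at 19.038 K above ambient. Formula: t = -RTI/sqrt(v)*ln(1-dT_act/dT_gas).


dT_act/dT_gas = 0.30578
ln(1 - 0.30578) = -0.36497
t = -64.412 / sqrt(1.982) * -0.36497 = 16.698 s

16.698 s


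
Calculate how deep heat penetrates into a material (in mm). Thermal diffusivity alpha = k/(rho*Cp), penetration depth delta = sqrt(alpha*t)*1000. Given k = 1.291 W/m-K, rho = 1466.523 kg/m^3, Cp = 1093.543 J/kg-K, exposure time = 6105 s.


alpha = 1.291 / (1466.523 * 1093.543) = 8.0501e-07 m^2/s
alpha * t = 0.0049146
delta = sqrt(0.0049146) * 1000 = 70.104 mm

70.104 mm


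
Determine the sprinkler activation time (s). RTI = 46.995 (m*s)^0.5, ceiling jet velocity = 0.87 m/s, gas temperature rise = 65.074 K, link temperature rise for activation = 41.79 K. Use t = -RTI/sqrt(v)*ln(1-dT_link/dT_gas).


dT_link/dT_gas = 0.64219
ln(1 - 0.64219) = -1.0278
t = -46.995 / sqrt(0.87) * -1.0278 = 51.783 s

51.783 s


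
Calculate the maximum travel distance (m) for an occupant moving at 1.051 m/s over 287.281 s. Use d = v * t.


d = 1.051 * 287.281 = 301.93 m

301.93 m


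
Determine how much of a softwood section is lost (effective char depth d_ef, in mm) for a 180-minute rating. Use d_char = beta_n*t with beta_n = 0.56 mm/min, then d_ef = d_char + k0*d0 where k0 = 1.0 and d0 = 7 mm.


d_char = 0.56 * 180 = 100.8 mm
d_ef = 100.8 + 1.0*7 = 107.8 mm

107.8 mm


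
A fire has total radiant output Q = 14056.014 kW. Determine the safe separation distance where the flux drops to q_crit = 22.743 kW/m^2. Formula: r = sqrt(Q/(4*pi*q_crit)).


4*pi*q_crit = 285.80
Q/(4*pi*q_crit) = 49.182
r = sqrt(49.182) = 7.0130 m

7.0130 m


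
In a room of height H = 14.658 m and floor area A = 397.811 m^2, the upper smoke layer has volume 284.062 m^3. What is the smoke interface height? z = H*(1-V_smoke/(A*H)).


V/(A*H) = 0.048715
1 - 0.048715 = 0.95129
z = 14.658 * 0.95129 = 13.944 m

13.944 m


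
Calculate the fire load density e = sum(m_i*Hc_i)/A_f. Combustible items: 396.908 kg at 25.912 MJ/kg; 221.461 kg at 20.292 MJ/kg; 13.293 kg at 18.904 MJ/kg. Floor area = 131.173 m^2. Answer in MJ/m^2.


Total energy = 396.908*25.912 + 221.461*20.292 + 13.293*18.904
= 10284.68 + 4493.887 + 251.2909
= 15029.86 MJ
e = 15029.86 / 131.173 = 114.58 MJ/m^2

114.58 MJ/m^2


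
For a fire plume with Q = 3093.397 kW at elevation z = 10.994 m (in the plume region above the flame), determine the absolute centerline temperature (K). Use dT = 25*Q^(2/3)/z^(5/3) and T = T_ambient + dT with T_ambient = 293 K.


Q^(2/3) = 212.30
z^(5/3) = 54.358
dT = 25 * 212.30 / 54.358 = 97.642 K
T = 293 + 97.642 = 390.64 K

390.64 K


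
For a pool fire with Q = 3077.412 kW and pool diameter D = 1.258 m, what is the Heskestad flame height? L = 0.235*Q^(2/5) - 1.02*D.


Q^(2/5) = 24.847
0.235 * Q^(2/5) = 5.8390
1.02 * D = 1.2832
L = 4.5559 m

4.5559 m


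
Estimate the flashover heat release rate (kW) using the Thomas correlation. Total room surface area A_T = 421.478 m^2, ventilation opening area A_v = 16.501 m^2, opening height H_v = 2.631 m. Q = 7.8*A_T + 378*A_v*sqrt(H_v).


7.8*A_T = 3287.5
sqrt(H_v) = 1.6220
378*A_v*sqrt(H_v) = 10117
Q = 3287.5 + 10117 = 13405 kW

13405 kW


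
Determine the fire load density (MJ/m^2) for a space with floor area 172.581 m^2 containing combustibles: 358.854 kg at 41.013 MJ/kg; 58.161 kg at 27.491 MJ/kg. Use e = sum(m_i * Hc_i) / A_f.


Total energy = 358.854*41.013 + 58.161*27.491
= 14717.68 + 1598.904
= 16316.58 MJ
e = 16316.58 / 172.581 = 94.544 MJ/m^2

94.544 MJ/m^2


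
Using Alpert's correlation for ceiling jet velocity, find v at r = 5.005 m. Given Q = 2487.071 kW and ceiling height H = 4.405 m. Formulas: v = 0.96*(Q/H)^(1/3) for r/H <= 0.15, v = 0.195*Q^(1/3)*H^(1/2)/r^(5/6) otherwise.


r/H = 5.005 / 4.405 = 1.1362
r/H > 0.15, so v = 0.195*Q^(1/3)*H^(1/2)/r^(5/6)
Q^(1/3) = 13.549
H^(1/2) = 2.0988
r^(5/6) = 3.8268
v = 0.195 * 13.549 * 2.0988 / 3.8268 = 1.4490 m/s

1.4490 m/s


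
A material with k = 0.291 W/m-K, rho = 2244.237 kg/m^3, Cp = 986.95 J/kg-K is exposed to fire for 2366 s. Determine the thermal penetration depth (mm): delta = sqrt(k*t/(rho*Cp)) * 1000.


alpha = 0.291 / (2244.237 * 986.95) = 1.3138e-07 m^2/s
alpha * t = 0.00031084
delta = sqrt(0.00031084) * 1000 = 17.631 mm

17.631 mm


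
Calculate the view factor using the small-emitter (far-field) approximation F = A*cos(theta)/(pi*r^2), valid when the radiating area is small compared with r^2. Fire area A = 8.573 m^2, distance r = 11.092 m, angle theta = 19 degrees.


cos(19 deg) = 0.94552
pi*r^2 = 386.52
F = 8.573 * 0.94552 / 386.52 = 0.020972

0.020972


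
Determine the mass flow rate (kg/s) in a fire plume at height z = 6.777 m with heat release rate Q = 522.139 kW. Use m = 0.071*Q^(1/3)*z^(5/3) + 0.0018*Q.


Q^(1/3) = 8.0525
z^(5/3) = 24.270
First term = 0.071 * 8.0525 * 24.270 = 13.876
Second term = 0.0018 * 522.139 = 0.93985
m = 14.815 kg/s

14.815 kg/s


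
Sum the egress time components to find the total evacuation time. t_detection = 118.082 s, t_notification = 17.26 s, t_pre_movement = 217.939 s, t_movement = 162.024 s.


Total = 118.082 + 17.26 + 217.939 + 162.024 = 515.305 s

515.305 s


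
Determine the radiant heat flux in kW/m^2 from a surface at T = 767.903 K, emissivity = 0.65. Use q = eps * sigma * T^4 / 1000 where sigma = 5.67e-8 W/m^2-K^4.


T^4 = 3.4772e+11
q = 0.65 * 5.67e-8 * 3.4772e+11 / 1000 = 12.815 kW/m^2

12.815 kW/m^2


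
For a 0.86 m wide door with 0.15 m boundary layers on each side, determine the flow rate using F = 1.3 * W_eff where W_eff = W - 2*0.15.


W_eff = 0.86 - 0.30 = 0.56 m
F = 1.3 * 0.56 = 0.728 persons/s

0.728 persons/s


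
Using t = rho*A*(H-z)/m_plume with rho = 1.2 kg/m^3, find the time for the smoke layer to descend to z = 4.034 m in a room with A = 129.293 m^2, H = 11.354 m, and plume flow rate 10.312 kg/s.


H - z = 7.32 m
t = 1.2 * 129.293 * 7.32 / 10.312 = 110.13 s

110.13 s


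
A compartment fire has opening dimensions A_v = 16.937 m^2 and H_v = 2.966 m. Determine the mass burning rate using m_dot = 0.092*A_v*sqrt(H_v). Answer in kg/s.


sqrt(H_v) = 1.7222
m_dot = 0.092 * 16.937 * 1.7222 = 2.6836 kg/s

2.6836 kg/s


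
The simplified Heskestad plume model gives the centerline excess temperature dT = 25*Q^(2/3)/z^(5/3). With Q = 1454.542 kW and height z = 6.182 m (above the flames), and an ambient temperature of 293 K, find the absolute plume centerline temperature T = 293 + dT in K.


Q^(2/3) = 128.38
z^(5/3) = 20.823
dT = 25 * 128.38 / 20.823 = 154.13 K
T = 293 + 154.13 = 447.13 K

447.13 K


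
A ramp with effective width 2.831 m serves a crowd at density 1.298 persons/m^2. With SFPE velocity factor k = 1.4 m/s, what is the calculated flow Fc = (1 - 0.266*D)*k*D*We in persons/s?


1 - 0.266*D = 1 - 0.266*1.298 = 0.65473
Fs = 0.65473 * 1.4 * 1.298 = 1.1898 persons/(s*m)
Fc = 1.1898 * 2.831 = 3.3683 persons/s

3.3683 persons/s


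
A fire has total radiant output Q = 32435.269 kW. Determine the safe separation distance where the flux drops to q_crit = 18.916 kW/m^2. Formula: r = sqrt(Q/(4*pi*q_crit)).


4*pi*q_crit = 237.71
Q/(4*pi*q_crit) = 136.45
r = sqrt(136.45) = 11.681 m

11.681 m


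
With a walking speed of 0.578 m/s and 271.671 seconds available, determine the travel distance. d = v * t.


d = 0.578 * 271.671 = 157.03 m

157.03 m


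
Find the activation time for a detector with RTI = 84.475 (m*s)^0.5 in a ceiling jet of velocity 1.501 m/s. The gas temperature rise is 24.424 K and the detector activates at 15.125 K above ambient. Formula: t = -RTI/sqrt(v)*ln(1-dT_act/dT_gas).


dT_act/dT_gas = 0.61927
ln(1 - 0.61927) = -0.96566
t = -84.475 / sqrt(1.501) * -0.96566 = 66.583 s

66.583 s


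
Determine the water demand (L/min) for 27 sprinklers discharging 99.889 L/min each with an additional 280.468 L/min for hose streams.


Sprinkler demand = 27 * 99.889 = 2697.003 L/min
Total = 2697.003 + 280.468 = 2977.471 L/min

2977.471 L/min


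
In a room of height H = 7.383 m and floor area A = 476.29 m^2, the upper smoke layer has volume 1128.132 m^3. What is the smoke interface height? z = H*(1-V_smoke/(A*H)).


V/(A*H) = 0.32082
1 - 0.32082 = 0.67918
z = 7.383 * 0.67918 = 5.0144 m

5.0144 m


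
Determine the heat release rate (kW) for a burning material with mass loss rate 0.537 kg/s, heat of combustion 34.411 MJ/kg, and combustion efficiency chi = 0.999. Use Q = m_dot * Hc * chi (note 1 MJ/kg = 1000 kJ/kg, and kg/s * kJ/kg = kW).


Hc = 34.411 MJ/kg = 34.411 * 1000 kJ/kg = 34411 kJ/kg
Q = 0.537 kg/s * 34411 kJ/kg * 0.999 = 18460 kW

18460 kW


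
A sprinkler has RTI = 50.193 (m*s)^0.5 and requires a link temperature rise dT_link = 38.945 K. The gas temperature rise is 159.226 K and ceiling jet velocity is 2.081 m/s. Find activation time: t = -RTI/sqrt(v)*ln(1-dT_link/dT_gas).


dT_link/dT_gas = 0.24459
ln(1 - 0.24459) = -0.28049
t = -50.193 / sqrt(2.081) * -0.28049 = 9.7596 s

9.7596 s


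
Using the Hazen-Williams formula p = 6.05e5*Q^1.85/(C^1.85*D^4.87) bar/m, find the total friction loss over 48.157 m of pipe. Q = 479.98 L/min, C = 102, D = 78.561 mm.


Q^1.85 = 91256
C^1.85 = 5198.9
D^4.87 = 1.6969e+09
p/m = 0.0062582 bar/m
p_total = 0.0062582 * 48.157 = 0.30138 bar

0.30138 bar


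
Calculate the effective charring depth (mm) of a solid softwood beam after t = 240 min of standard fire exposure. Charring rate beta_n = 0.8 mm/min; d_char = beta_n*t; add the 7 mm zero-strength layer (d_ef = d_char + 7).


d_char = 0.8 * 240 = 192 mm
d_ef = 192 + 1.0*7 = 199 mm

199 mm


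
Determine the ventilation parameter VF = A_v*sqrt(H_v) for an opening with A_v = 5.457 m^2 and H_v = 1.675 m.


sqrt(H_v) = 1.2942
VF = 5.457 * 1.2942 = 7.0625 m^(5/2)

7.0625 m^(5/2)


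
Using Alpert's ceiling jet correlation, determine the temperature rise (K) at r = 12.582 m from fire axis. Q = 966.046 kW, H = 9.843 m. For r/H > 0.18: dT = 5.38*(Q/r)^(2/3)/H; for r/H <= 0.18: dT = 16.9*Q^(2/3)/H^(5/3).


r/H = 12.582 / 9.843 = 1.2783
r/H > 0.18, so dT = 5.38*(Q/r)^(2/3)/H
Q/r = 76.780
(Q/r)^(2/3) = 18.065
dT = 5.38 * 18.065 / 9.843 = 9.8739 K

9.8739 K


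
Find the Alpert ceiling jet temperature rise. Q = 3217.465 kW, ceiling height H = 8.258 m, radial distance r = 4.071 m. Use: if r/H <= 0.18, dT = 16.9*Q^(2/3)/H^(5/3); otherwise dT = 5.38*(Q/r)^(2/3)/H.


r/H = 4.071 / 8.258 = 0.49298
r/H > 0.18, so dT = 5.38*(Q/r)^(2/3)/H
Q/r = 790.34
(Q/r)^(2/3) = 85.482
dT = 5.38 * 85.482 / 8.258 = 55.691 K

55.691 K


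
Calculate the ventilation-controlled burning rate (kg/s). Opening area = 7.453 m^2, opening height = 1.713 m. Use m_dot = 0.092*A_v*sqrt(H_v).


sqrt(H_v) = 1.3088
m_dot = 0.092 * 7.453 * 1.3088 = 0.89742 kg/s

0.89742 kg/s


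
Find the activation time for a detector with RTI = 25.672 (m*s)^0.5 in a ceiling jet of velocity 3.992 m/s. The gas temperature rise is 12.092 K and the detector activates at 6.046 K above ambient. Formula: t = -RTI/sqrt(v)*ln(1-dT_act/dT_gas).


dT_act/dT_gas = 0.5
ln(1 - 0.5) = -0.69315
t = -25.672 / sqrt(3.992) * -0.69315 = 8.9061 s

8.9061 s


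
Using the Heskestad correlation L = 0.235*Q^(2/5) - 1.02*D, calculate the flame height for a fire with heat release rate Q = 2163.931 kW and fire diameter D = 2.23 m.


Q^(2/5) = 21.582
0.235 * Q^(2/5) = 5.0718
1.02 * D = 2.2746
L = 2.7972 m

2.7972 m


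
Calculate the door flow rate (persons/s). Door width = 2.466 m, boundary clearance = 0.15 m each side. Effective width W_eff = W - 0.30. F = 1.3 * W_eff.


W_eff = 2.466 - 0.30 = 2.166 m
F = 1.3 * 2.166 = 2.8158 persons/s

2.8158 persons/s


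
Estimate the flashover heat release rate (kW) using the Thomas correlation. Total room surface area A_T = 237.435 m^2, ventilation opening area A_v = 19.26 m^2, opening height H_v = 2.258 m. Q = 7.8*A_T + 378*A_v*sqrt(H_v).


7.8*A_T = 1851.993
sqrt(H_v) = 1.5027
378*A_v*sqrt(H_v) = 10940
Q = 1851.993 + 10940 = 12792 kW

12792 kW


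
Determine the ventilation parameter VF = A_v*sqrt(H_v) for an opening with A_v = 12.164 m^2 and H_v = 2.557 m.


sqrt(H_v) = 1.5991
VF = 12.164 * 1.5991 = 19.451 m^(5/2)

19.451 m^(5/2)


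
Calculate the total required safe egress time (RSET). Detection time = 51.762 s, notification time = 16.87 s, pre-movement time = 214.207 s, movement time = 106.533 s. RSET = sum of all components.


Total = 51.762 + 16.87 + 214.207 + 106.533 = 389.372 s

389.372 s


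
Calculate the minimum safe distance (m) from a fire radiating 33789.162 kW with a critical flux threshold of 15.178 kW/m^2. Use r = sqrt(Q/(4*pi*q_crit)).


4*pi*q_crit = 190.73
Q/(4*pi*q_crit) = 177.15
r = sqrt(177.15) = 13.310 m

13.310 m


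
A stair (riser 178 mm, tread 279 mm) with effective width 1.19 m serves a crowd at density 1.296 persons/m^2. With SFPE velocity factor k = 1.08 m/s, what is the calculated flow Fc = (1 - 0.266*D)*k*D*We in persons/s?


1 - 0.266*D = 1 - 0.266*1.296 = 0.65526
Fs = 0.65526 * 1.08 * 1.296 = 0.91716 persons/(s*m)
Fc = 0.91716 * 1.19 = 1.0914 persons/s

1.0914 persons/s


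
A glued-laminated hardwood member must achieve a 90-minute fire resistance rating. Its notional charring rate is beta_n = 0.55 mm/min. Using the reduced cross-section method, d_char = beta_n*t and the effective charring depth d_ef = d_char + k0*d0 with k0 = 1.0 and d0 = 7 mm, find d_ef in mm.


d_char = 0.55 * 90 = 49.5 mm
d_ef = 49.5 + 1.0*7 = 56.5 mm

56.5 mm


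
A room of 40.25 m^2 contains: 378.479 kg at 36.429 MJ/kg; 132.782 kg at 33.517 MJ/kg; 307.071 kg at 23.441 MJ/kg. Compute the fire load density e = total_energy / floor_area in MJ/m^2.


Total energy = 378.479*36.429 + 132.782*33.517 + 307.071*23.441
= 13787.61 + 4450.454 + 7198.051
= 25436.12 MJ
e = 25436.12 / 40.25 = 631.95 MJ/m^2

631.95 MJ/m^2


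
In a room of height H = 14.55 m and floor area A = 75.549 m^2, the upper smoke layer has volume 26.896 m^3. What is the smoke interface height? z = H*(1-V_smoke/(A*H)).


V/(A*H) = 0.024468
1 - 0.024468 = 0.97553
z = 14.55 * 0.97553 = 14.194 m

14.194 m


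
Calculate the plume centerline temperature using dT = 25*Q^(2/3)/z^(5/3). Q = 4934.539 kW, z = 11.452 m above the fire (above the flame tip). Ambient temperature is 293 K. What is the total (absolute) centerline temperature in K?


Q^(2/3) = 289.84
z^(5/3) = 58.184
dT = 25 * 289.84 / 58.184 = 124.54 K
T = 293 + 124.54 = 417.54 K

417.54 K


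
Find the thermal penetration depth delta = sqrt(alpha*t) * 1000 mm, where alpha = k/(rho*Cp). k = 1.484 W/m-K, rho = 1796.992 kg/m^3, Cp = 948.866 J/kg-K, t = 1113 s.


alpha = 1.484 / (1796.992 * 948.866) = 8.7033e-07 m^2/s
alpha * t = 0.00096867
delta = sqrt(0.00096867) * 1000 = 31.124 mm

31.124 mm


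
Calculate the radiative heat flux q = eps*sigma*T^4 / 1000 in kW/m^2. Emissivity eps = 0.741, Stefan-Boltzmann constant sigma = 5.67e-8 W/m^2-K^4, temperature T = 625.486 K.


T^4 = 1.5306e+11
q = 0.741 * 5.67e-8 * 1.5306e+11 / 1000 = 6.4309 kW/m^2

6.4309 kW/m^2


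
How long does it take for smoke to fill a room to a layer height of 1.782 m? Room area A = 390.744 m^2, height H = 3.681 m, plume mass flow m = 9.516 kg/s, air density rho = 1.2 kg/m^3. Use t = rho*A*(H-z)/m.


H - z = 1.899 m
t = 1.2 * 390.744 * 1.899 / 9.516 = 93.572 s

93.572 s


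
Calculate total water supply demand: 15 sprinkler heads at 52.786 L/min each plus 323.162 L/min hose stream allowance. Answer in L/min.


Sprinkler demand = 15 * 52.786 = 791.79 L/min
Total = 791.79 + 323.162 = 1114.952 L/min

1114.952 L/min


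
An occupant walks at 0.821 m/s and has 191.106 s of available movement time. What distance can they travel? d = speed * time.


d = 0.821 * 191.106 = 156.90 m

156.90 m


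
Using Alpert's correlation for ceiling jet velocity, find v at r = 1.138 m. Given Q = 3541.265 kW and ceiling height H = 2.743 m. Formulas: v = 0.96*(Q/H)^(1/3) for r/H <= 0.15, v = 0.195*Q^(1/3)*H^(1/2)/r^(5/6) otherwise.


r/H = 1.138 / 2.743 = 0.41487
r/H > 0.15, so v = 0.195*Q^(1/3)*H^(1/2)/r^(5/6)
Q^(1/3) = 15.242
H^(1/2) = 1.6562
r^(5/6) = 1.1137
v = 0.195 * 15.242 * 1.6562 / 1.1137 = 4.4199 m/s

4.4199 m/s


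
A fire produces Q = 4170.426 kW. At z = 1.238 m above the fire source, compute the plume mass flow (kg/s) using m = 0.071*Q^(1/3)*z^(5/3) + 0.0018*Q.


Q^(1/3) = 16.096
z^(5/3) = 1.4274
First term = 0.071 * 16.096 * 1.4274 = 1.6312
Second term = 0.0018 * 4170.426 = 7.5068
m = 9.1380 kg/s

9.1380 kg/s


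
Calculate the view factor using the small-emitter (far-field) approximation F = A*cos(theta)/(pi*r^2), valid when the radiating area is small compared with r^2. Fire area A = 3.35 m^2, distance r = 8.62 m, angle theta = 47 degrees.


cos(47 deg) = 0.68200
pi*r^2 = 233.43
F = 3.35 * 0.68200 / 233.43 = 0.0097873

0.0097873


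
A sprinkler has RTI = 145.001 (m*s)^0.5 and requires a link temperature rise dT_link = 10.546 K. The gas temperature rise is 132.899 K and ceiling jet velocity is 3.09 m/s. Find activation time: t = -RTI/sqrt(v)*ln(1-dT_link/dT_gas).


dT_link/dT_gas = 0.079353
ln(1 - 0.079353) = -0.082679
t = -145.001 / sqrt(3.09) * -0.082679 = 6.8201 s

6.8201 s


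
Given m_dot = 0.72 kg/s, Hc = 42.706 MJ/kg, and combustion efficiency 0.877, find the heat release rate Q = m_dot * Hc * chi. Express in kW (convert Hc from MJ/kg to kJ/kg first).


Hc = 42.706 MJ/kg = 42.706 * 1000 kJ/kg = 42706 kJ/kg
Q = 0.72 kg/s * 42706 kJ/kg * 0.877 = 26966 kW

26966 kW


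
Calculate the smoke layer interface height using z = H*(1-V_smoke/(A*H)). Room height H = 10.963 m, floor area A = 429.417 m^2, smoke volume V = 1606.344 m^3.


V/(A*H) = 0.34122
1 - 0.34122 = 0.65878
z = 10.963 * 0.65878 = 7.2222 m

7.2222 m


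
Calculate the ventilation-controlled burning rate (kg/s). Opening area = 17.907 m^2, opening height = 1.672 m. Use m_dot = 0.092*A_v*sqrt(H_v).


sqrt(H_v) = 1.2931
m_dot = 0.092 * 17.907 * 1.2931 = 2.1302 kg/s

2.1302 kg/s


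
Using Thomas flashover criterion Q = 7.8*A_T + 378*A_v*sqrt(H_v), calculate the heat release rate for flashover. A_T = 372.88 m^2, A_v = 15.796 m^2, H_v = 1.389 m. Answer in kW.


7.8*A_T = 2908.464
sqrt(H_v) = 1.1786
378*A_v*sqrt(H_v) = 7037.0
Q = 2908.464 + 7037.0 = 9945.5 kW

9945.5 kW


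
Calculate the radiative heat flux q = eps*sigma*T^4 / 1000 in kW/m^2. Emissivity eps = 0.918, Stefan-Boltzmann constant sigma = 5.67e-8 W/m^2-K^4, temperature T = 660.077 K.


T^4 = 1.8984e+11
q = 0.918 * 5.67e-8 * 1.8984e+11 / 1000 = 9.8811 kW/m^2

9.8811 kW/m^2


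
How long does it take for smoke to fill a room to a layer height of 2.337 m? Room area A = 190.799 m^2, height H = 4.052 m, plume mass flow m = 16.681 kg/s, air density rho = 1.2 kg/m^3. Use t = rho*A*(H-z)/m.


H - z = 1.715 m
t = 1.2 * 190.799 * 1.715 / 16.681 = 23.540 s

23.540 s


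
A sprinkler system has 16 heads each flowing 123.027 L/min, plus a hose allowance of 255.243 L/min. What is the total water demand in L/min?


Sprinkler demand = 16 * 123.027 = 1968.432 L/min
Total = 1968.432 + 255.243 = 2223.675 L/min

2223.675 L/min


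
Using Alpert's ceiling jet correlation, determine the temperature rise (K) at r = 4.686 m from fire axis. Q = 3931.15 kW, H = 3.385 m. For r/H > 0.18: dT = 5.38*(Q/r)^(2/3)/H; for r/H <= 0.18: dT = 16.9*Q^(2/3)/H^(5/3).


r/H = 4.686 / 3.385 = 1.3843
r/H > 0.18, so dT = 5.38*(Q/r)^(2/3)/H
Q/r = 838.91
(Q/r)^(2/3) = 88.950
dT = 5.38 * 88.950 / 3.385 = 141.37 K

141.37 K
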